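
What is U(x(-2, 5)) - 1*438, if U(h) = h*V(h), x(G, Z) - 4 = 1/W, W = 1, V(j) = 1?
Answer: -433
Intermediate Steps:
x(G, Z) = 5 (x(G, Z) = 4 + 1/1 = 4 + 1 = 5)
U(h) = h (U(h) = h*1 = h)
U(x(-2, 5)) - 1*438 = 5 - 1*438 = 5 - 438 = -433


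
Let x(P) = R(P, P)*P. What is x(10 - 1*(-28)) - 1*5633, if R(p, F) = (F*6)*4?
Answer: 29023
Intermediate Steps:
R(p, F) = 24*F (R(p, F) = (6*F)*4 = 24*F)
x(P) = 24*P² (x(P) = (24*P)*P = 24*P²)
x(10 - 1*(-28)) - 1*5633 = 24*(10 - 1*(-28))² - 1*5633 = 24*(10 + 28)² - 5633 = 24*38² - 5633 = 24*1444 - 5633 = 34656 - 5633 = 29023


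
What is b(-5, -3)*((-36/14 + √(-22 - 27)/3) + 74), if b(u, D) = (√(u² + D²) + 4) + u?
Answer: (-1 + √34)*(1500 + 49*I)/21 ≈ 345.07 + 11.272*I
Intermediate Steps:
b(u, D) = 4 + u + √(D² + u²) (b(u, D) = (√(D² + u²) + 4) + u = (4 + √(D² + u²)) + u = 4 + u + √(D² + u²))
b(-5, -3)*((-36/14 + √(-22 - 27)/3) + 74) = (4 - 5 + √((-3)² + (-5)²))*((-36/14 + √(-22 - 27)/3) + 74) = (4 - 5 + √(9 + 25))*((-36*1/14 + √(-49)*(⅓)) + 74) = (4 - 5 + √34)*((-18/7 + (7*I)*(⅓)) + 74) = (-1 + √34)*((-18/7 + 7*I/3) + 74) = (-1 + √34)*(500/7 + 7*I/3)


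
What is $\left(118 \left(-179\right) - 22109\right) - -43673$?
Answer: $442$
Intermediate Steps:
$\left(118 \left(-179\right) - 22109\right) - -43673 = \left(-21122 - 22109\right) + 43673 = -43231 + 43673 = 442$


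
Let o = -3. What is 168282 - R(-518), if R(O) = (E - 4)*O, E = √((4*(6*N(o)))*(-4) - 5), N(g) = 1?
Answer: 166210 + 518*I*√101 ≈ 1.6621e+5 + 5205.8*I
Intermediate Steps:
E = I*√101 (E = √((4*(6*1))*(-4) - 5) = √((4*6)*(-4) - 5) = √(24*(-4) - 5) = √(-96 - 5) = √(-101) = I*√101 ≈ 10.05*I)
R(O) = O*(-4 + I*√101) (R(O) = (I*√101 - 4)*O = (-4 + I*√101)*O = O*(-4 + I*√101))
168282 - R(-518) = 168282 - (-518)*(-4 + I*√101) = 168282 - (2072 - 518*I*√101) = 168282 + (-2072 + 518*I*√101) = 166210 + 518*I*√101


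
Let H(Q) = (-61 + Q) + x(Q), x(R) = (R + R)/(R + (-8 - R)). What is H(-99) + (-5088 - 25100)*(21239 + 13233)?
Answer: -4162563485/4 ≈ -1.0406e+9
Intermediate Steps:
x(R) = -R/4 (x(R) = (2*R)/(-8) = (2*R)*(-⅛) = -R/4)
H(Q) = -61 + 3*Q/4 (H(Q) = (-61 + Q) - Q/4 = -61 + 3*Q/4)
H(-99) + (-5088 - 25100)*(21239 + 13233) = (-61 + (¾)*(-99)) + (-5088 - 25100)*(21239 + 13233) = (-61 - 297/4) - 30188*34472 = -541/4 - 1040640736 = -4162563485/4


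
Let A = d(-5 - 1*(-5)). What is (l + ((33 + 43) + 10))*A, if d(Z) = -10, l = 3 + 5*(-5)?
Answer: -640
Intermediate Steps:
l = -22 (l = 3 - 25 = -22)
A = -10
(l + ((33 + 43) + 10))*A = (-22 + ((33 + 43) + 10))*(-10) = (-22 + (76 + 10))*(-10) = (-22 + 86)*(-10) = 64*(-10) = -640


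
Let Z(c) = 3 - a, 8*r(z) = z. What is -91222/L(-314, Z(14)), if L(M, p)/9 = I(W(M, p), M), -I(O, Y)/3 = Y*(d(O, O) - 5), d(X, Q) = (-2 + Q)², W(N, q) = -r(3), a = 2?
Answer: -2919104/173799 ≈ -16.796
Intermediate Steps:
r(z) = z/8
W(N, q) = -3/8
Z(c) = 1 (Z(c) = 3 - 1*2 = 3 - 2 = 1)
I(O, Y) = -3*Y*(-5 + (-2 + O)²) (I(O, Y) = -3*Y*((-2 + O)² - 5) = -3*Y*(-5 + (-2 + O)²))
L(M, p) = -1107*M/64 (L(M, p) = 9*(-3*M*(-5 + (-2 - 3/8)²)) = 9*(-3*M*(-5 + (-19/8)²)) = 9*(-3*M*(-5 + 361/64)) = 9*(-3*M*41/64) = 9*(-123*M/64) = -1107*M/64)
-91222/L(-314, Z(14)) = -91222/((-1107/64*(-314))) = -91222/173799/32 = -91222*32/173799 = -2919104/173799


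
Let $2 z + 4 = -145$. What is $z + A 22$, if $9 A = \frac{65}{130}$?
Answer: $- \frac{1319}{18} \approx -73.278$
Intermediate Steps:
$z = - \frac{149}{2}$ ($z = -2 + \frac{1}{2} \left(-145\right) = -2 - \frac{145}{2} = - \frac{149}{2} \approx -74.5$)
$A = \frac{1}{18}$ ($A = \frac{65 \cdot \frac{1}{130}}{9} = \frac{1}{9} \cdot \frac{1}{2} = \frac{1}{18} \approx 0.055556$)
$z + A 22 = - \frac{149}{2} + \frac{1}{18} \cdot 22 = - \frac{149}{2} + \frac{11}{9} = - \frac{1319}{18}$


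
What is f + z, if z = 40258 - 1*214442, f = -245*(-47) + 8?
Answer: -162661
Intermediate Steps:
f = 11523 (f = 11515 + 8 = 11523)
z = -174184 (z = 40258 - 214442 = -174184)
f + z = 11523 - 174184 = -162661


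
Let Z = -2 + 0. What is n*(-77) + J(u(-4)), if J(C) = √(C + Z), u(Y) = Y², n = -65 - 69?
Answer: 10318 + √14 ≈ 10322.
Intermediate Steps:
n = -134
Z = -2
J(C) = √(-2 + C) (J(C) = √(C - 2) = √(-2 + C))
n*(-77) + J(u(-4)) = -134*(-77) + √(-2 + (-4)²) = 10318 + √(-2 + 16) = 10318 + √14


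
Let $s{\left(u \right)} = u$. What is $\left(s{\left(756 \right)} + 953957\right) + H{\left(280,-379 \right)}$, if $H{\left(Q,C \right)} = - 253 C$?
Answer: $1050600$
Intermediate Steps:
$\left(s{\left(756 \right)} + 953957\right) + H{\left(280,-379 \right)} = \left(756 + 953957\right) - -95887 = 954713 + 95887 = 1050600$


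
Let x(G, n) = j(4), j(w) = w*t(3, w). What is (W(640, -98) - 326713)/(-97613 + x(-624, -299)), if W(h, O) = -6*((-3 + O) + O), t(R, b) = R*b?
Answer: 325519/97565 ≈ 3.3364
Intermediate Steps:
j(w) = 3*w² (j(w) = w*(3*w) = 3*w²)
W(h, O) = 18 - 12*O (W(h, O) = -6*(-3 + 2*O) = 18 - 12*O)
x(G, n) = 48 (x(G, n) = 3*4² = 3*16 = 48)
(W(640, -98) - 326713)/(-97613 + x(-624, -299)) = ((18 - 12*(-98)) - 326713)/(-97613 + 48) = ((18 + 1176) - 326713)/(-97565) = (1194 - 326713)*(-1/97565) = -325519*(-1/97565) = 325519/97565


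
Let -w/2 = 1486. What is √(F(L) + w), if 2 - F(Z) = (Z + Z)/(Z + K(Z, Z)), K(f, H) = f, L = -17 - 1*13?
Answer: I*√2971 ≈ 54.507*I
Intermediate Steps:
L = -30 (L = -17 - 13 = -30)
w = -2972 (w = -2*1486 = -2972)
F(Z) = 1 (F(Z) = 2 - (Z + Z)/(Z + Z) = 2 - 2*Z/(2*Z) = 2 - 2*Z*1/(2*Z) = 2 - 1*1 = 2 - 1 = 1)
√(F(L) + w) = √(1 - 2972) = √(-2971) = I*√2971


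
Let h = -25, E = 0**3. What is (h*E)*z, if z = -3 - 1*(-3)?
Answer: 0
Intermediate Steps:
E = 0
z = 0 (z = -3 + 3 = 0)
(h*E)*z = -25*0*0 = 0*0 = 0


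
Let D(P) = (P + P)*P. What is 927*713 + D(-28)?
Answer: 662519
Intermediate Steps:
D(P) = 2*P² (D(P) = (2*P)*P = 2*P²)
927*713 + D(-28) = 927*713 + 2*(-28)² = 660951 + 2*784 = 660951 + 1568 = 662519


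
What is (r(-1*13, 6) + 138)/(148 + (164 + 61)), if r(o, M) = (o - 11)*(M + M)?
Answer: -150/373 ≈ -0.40214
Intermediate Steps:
r(o, M) = 2*M*(-11 + o) (r(o, M) = (-11 + o)*(2*M) = 2*M*(-11 + o))
(r(-1*13, 6) + 138)/(148 + (164 + 61)) = (2*6*(-11 - 1*13) + 138)/(148 + (164 + 61)) = (2*6*(-11 - 13) + 138)/(148 + 225) = (2*6*(-24) + 138)/373 = (-288 + 138)*(1/373) = -150*1/373 = -150/373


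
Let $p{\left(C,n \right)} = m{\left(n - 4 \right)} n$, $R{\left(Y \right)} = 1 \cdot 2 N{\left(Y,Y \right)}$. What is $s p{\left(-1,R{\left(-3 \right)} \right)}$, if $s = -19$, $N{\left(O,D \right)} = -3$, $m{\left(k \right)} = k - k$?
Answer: $0$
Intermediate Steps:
$m{\left(k \right)} = 0$
$R{\left(Y \right)} = -6$ ($R{\left(Y \right)} = 1 \cdot 2 \left(-3\right) = 2 \left(-3\right) = -6$)
$p{\left(C,n \right)} = 0$ ($p{\left(C,n \right)} = 0 n = 0$)
$s p{\left(-1,R{\left(-3 \right)} \right)} = \left(-19\right) 0 = 0$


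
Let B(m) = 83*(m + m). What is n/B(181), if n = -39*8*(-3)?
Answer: 468/15023 ≈ 0.031152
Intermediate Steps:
B(m) = 166*m (B(m) = 83*(2*m) = 166*m)
n = 936 (n = -312*(-3) = 936)
n/B(181) = 936/((166*181)) = 936/30046 = 936*(1/30046) = 468/15023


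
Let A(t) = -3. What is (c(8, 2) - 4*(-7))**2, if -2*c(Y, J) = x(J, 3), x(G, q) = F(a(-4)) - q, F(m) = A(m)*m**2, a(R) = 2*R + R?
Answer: 241081/4 ≈ 60270.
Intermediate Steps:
a(R) = 3*R
F(m) = -3*m**2
x(G, q) = -432 - q (x(G, q) = -3*(3*(-4))**2 - q = -3*(-12)**2 - q = -3*144 - q = -432 - q)
c(Y, J) = 435/2 (c(Y, J) = -(-432 - 1*3)/2 = -(-432 - 3)/2 = -1/2*(-435) = 435/2)
(c(8, 2) - 4*(-7))**2 = (435/2 - 4*(-7))**2 = (435/2 + 28)**2 = (491/2)**2 = 241081/4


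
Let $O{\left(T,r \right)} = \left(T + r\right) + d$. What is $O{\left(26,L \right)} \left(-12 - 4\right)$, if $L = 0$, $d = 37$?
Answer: $-1008$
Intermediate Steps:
$O{\left(T,r \right)} = 37 + T + r$ ($O{\left(T,r \right)} = \left(T + r\right) + 37 = 37 + T + r$)
$O{\left(26,L \right)} \left(-12 - 4\right) = \left(37 + 26 + 0\right) \left(-12 - 4\right) = 63 \left(-12 - 4\right) = 63 \left(-16\right) = -1008$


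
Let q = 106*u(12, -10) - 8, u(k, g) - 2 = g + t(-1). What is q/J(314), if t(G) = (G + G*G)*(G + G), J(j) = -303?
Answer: 856/303 ≈ 2.8251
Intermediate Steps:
t(G) = 2*G*(G + G**2) (t(G) = (G + G**2)*(2*G) = 2*G*(G + G**2))
u(k, g) = 2 + g (u(k, g) = 2 + (g + 2*(-1)**2*(1 - 1)) = 2 + (g + 2*1*0) = 2 + (g + 0) = 2 + g)
q = -856 (q = 106*(2 - 10) - 8 = 106*(-8) - 8 = -848 - 8 = -856)
q/J(314) = -856/(-303) = -856*(-1/303) = 856/303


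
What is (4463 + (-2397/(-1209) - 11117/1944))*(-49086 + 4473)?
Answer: -17317428809797/87048 ≈ -1.9894e+8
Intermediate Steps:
(4463 + (-2397/(-1209) - 11117/1944))*(-49086 + 4473) = (4463 + (-2397*(-1/1209) - 11117*1/1944))*(-44613) = (4463 + (799/403 - 11117/1944))*(-44613) = (4463 - 2926895/783432)*(-44613) = (3493530121/783432)*(-44613) = -17317428809797/87048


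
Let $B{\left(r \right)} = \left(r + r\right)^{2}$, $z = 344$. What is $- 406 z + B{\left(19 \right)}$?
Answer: $-138220$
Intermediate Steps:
$B{\left(r \right)} = 4 r^{2}$ ($B{\left(r \right)} = \left(2 r\right)^{2} = 4 r^{2}$)
$- 406 z + B{\left(19 \right)} = \left(-406\right) 344 + 4 \cdot 19^{2} = -139664 + 4 \cdot 361 = -139664 + 1444 = -138220$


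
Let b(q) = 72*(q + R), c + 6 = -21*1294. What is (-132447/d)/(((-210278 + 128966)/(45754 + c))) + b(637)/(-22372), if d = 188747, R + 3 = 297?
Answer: -828001661557/291965939408 ≈ -2.8360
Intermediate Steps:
R = 294 (R = -3 + 297 = 294)
c = -27180 (c = -6 - 21*1294 = -6 - 27174 = -27180)
b(q) = 21168 + 72*q (b(q) = 72*(q + 294) = 72*(294 + q) = 21168 + 72*q)
(-132447/d)/(((-210278 + 128966)/(45754 + c))) + b(637)/(-22372) = (-132447/188747)/(((-210278 + 128966)/(45754 - 27180))) + (21168 + 72*637)/(-22372) = (-132447*1/188747)/((-81312/18574)) + (21168 + 45864)*(-1/22372) = -132447/(188747*((-81312*1/18574))) + 67032*(-1/22372) = -132447/(188747*(-40656/9287)) - 2394/799 = -132447/188747*(-9287/40656) - 2394/799 = 58573109/365414192 - 2394/799 = -828001661557/291965939408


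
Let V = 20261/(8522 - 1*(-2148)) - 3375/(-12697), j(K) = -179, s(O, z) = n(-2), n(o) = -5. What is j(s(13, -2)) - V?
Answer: -24543646377/135476990 ≈ -181.16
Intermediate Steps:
s(O, z) = -5
V = 293265167/135476990 (V = 20261/(8522 + 2148) - 3375*(-1/12697) = 20261/10670 + 3375/12697 = 293265167/135476990 ≈ 2.1647)
j(s(13, -2)) - V = -179 - 1*293265167/135476990 = -179 - 293265167/135476990 = -24543646377/135476990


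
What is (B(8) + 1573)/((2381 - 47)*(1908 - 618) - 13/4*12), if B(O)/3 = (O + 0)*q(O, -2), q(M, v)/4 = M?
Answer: 2341/3010821 ≈ 0.00077753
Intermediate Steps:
q(M, v) = 4*M
B(O) = 12*O² (B(O) = 3*((O + 0)*(4*O)) = 3*(O*(4*O)) = 3*(4*O²) = 12*O²)
(B(8) + 1573)/((2381 - 47)*(1908 - 618) - 13/4*12) = (12*8² + 1573)/((2381 - 47)*(1908 - 618) - 13/4*12) = (12*64 + 1573)/(2334*1290 - 13*¼*12) = (768 + 1573)/(3010860 - 13/4*12) = 2341/(3010860 - 39) = 2341/3010821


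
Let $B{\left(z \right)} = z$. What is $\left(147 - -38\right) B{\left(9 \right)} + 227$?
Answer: $1892$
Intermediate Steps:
$\left(147 - -38\right) B{\left(9 \right)} + 227 = \left(147 - -38\right) 9 + 227 = \left(147 + 38\right) 9 + 227 = 185 \cdot 9 + 227 = 1665 + 227 = 1892$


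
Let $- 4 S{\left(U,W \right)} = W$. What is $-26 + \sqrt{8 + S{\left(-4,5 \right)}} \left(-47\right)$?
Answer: $-26 - \frac{141 \sqrt{3}}{2} \approx -148.11$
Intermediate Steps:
$S{\left(U,W \right)} = - \frac{W}{4}$
$-26 + \sqrt{8 + S{\left(-4,5 \right)}} \left(-47\right) = -26 + \sqrt{8 - \frac{5}{4}} \left(-47\right) = -26 + \sqrt{\frac{27}{4}} \left(-47\right) = -26 + \frac{3 \sqrt{3}}{2} \left(-47\right) = -26 - \frac{141 \sqrt{3}}{2}$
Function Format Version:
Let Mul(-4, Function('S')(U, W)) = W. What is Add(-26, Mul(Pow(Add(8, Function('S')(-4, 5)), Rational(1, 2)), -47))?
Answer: Add(-26, Mul(Rational(-141, 2), Pow(3, Rational(1, 2)))) ≈ -148.11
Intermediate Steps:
Function('S')(U, W) = Mul(Rational(-1, 4), W)
Add(-26, Mul(Pow(Add(8, Function('S')(-4, 5)), Rational(1, 2)), -47)) = Add(-26, Mul(Pow(Add(8, Mul(Rational(-1, 4), 5)), Rational(1, 2)), -47)) = Add(-26, Mul(Pow(Add(8, Rational(-5, 4)), Rational(1, 2)), -47)) = Add(-26, Mul(Pow(Rational(27, 4), Rational(1, 2)), -47)) = Add(-26, Mul(Mul(Rational(3, 2), Pow(3, Rational(1, 2))), -47)) = Add(-26, Mul(Rational(-141, 2), Pow(3, Rational(1, 2))))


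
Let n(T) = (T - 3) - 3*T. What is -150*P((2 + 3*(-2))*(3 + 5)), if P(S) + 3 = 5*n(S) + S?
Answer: -40500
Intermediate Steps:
n(T) = -3 - 2*T (n(T) = (-3 + T) - 3*T = -3 - 2*T)
P(S) = -18 - 9*S (P(S) = -3 + (5*(-3 - 2*S) + S) = -3 + ((-15 - 10*S) + S) = -3 + (-15 - 9*S) = -18 - 9*S)
-150*P((2 + 3*(-2))*(3 + 5)) = -150*(-18 - 9*(2 + 3*(-2))*(3 + 5)) = -150*(-18 - 9*(2 - 6)*8) = -150*(-18 - (-36)*8) = -150*(-18 - 9*(-32)) = -150*(-18 + 288) = -150*270 = -40500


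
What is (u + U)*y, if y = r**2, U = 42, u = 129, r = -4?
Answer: 2736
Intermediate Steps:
y = 16 (y = (-4)**2 = 16)
(u + U)*y = (129 + 42)*16 = 171*16 = 2736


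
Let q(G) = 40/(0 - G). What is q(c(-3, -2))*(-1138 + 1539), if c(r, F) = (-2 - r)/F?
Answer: 32080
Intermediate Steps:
c(r, F) = (-2 - r)/F
q(G) = -40/G (q(G) = 40/((-G)) = 40*(-1/G) = -40/G)
q(c(-3, -2))*(-1138 + 1539) = (-40*(-2/(-2 - 1*(-3))))*(-1138 + 1539) = -40*(-2/(-2 + 3))*401 = -40/((-½*1))*401 = -40/(-½)*401 = -40*(-2)*401 = 80*401 = 32080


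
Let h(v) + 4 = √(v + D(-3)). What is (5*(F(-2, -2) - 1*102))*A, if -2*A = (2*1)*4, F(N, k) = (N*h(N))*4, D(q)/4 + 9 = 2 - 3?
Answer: 1400 + 160*I*√42 ≈ 1400.0 + 1036.9*I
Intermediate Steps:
D(q) = -40 (D(q) = -36 + 4*(2 - 3) = -36 + 4*(-1) = -36 - 4 = -40)
h(v) = -4 + √(-40 + v) (h(v) = -4 + √(v - 40) = -4 + √(-40 + v))
F(N, k) = 4*N*(-4 + √(-40 + N)) (F(N, k) = (N*(-4 + √(-40 + N)))*4 = 4*N*(-4 + √(-40 + N)))
A = -4 (A = -2*1*4/2 = -4 ≈ -4.0000)
(5*(F(-2, -2) - 1*102))*A = (5*(4*(-2)*(-4 + √(-40 - 2)) - 1*102))*(-4) = (5*(4*(-2)*(-4 + √(-42)) - 102))*(-4) = (5*(4*(-2)*(-4 + I*√42) - 102))*(-4) = (5*((32 - 8*I*√42) - 102))*(-4) = (5*(-70 - 8*I*√42))*(-4) = (-350 - 40*I*√42)*(-4) = 1400 + 160*I*√42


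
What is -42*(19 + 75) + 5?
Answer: -3943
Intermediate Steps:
-42*(19 + 75) + 5 = -42*94 + 5 = -3948 + 5 = -3943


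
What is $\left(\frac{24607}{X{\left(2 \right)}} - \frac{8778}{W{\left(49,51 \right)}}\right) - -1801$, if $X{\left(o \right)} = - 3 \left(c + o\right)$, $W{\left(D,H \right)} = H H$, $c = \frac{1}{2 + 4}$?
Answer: $- \frac{22407505}{11271} \approx -1988.1$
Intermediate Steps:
$c = \frac{1}{6} \approx 0.16667$
$W{\left(D,H \right)} = H^{2}$
$X{\left(o \right)} = - \frac{1}{2} - 3 o$ ($X{\left(o \right)} = - 3 \left(\frac{1}{6} + o\right) = - \frac{1}{2} - 3 o$)
$\left(\frac{24607}{X{\left(2 \right)}} - \frac{8778}{W{\left(49,51 \right)}}\right) - -1801 = \left(\frac{24607}{- \frac{1}{2} - 6} - \frac{8778}{51^{2}}\right) - -1801 = \left(\frac{24607}{- \frac{1}{2} - 6} - \frac{8778}{2601}\right) + 1801 = \left(\frac{24607}{- \frac{13}{2}} - \frac{2926}{867}\right) + 1801 = \left(24607 \left(- \frac{2}{13}\right) - \frac{2926}{867}\right) + 1801 = \left(- \frac{49214}{13} - \frac{2926}{867}\right) + 1801 = - \frac{42706576}{11271} + 1801 = - \frac{22407505}{11271}$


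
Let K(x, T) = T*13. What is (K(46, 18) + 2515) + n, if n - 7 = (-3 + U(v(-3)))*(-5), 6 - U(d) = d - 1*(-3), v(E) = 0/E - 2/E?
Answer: 8278/3 ≈ 2759.3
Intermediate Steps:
v(E) = -2/E (v(E) = 0 - 2/E = -2/E)
K(x, T) = 13*T
U(d) = 3 - d (U(d) = 6 - (d - 1*(-3)) = 6 - (d + 3) = 6 - (3 + d) = 6 + (-3 - d) = 3 - d)
n = 31/3 (n = 7 + (-3 + (3 - (-2)/(-3)))*(-5) = 7 + (-3 + (3 - (-2)*(-1)/3))*(-5) = 7 + (-3 + (3 - 1*2/3))*(-5) = 7 + (-3 + (3 - 2/3))*(-5) = 7 + (-3 + 7/3)*(-5) = 7 - 2/3*(-5) = 7 + 10/3 = 31/3 ≈ 10.333)
(K(46, 18) + 2515) + n = (13*18 + 2515) + 31/3 = (234 + 2515) + 31/3 = 2749 + 31/3 = 8278/3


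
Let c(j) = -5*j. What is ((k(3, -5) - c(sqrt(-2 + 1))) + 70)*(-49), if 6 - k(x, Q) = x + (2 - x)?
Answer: -3626 - 245*I ≈ -3626.0 - 245.0*I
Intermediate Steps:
k(x, Q) = 4 (k(x, Q) = 6 - (x + (2 - x)) = 6 - 1*2 = 6 - 2 = 4)
((k(3, -5) - c(sqrt(-2 + 1))) + 70)*(-49) = ((4 - (-5)*sqrt(-2 + 1)) + 70)*(-49) = ((4 - (-5)*sqrt(-1)) + 70)*(-49) = ((4 - (-5)*I) + 70)*(-49) = ((4 + 5*I) + 70)*(-49) = (74 + 5*I)*(-49) = -3626 - 245*I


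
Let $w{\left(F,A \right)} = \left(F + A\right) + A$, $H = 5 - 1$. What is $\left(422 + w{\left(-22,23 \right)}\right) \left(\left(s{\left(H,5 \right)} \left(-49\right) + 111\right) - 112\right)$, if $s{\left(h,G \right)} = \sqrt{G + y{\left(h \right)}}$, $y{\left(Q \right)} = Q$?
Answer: $-66008$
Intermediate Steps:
$H = 4$ ($H = 5 - 1 = 4$)
$w{\left(F,A \right)} = F + 2 A$ ($w{\left(F,A \right)} = \left(A + F\right) + A = F + 2 A$)
$s{\left(h,G \right)} = \sqrt{G + h}$
$\left(422 + w{\left(-22,23 \right)}\right) \left(\left(s{\left(H,5 \right)} \left(-49\right) + 111\right) - 112\right) = \left(422 + \left(-22 + 2 \cdot 23\right)\right) \left(\left(\sqrt{5 + 4} \left(-49\right) + 111\right) - 112\right) = \left(422 + \left(-22 + 46\right)\right) \left(\left(\sqrt{9} \left(-49\right) + 111\right) - 112\right) = \left(422 + 24\right) \left(\left(3 \left(-49\right) + 111\right) - 112\right) = 446 \left(\left(-147 + 111\right) - 112\right) = 446 \left(-36 - 112\right) = 446 \left(-148\right) = -66008$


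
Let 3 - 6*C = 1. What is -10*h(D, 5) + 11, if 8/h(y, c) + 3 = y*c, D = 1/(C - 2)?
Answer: 73/3 ≈ 24.333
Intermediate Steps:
C = ⅓ (C = ½ - ⅙*1 = ½ - ⅙ = ⅓ ≈ 0.33333)
D = -⅗ (D = 1/(⅓ - 2) = 1/(-5/3) = -⅗ ≈ -0.60000)
h(y, c) = 8/(-3 + c*y) (h(y, c) = 8/(-3 + y*c) = 8/(-3 + c*y))
-10*h(D, 5) + 11 = -80/(-3 + 5*(-⅗)) + 11 = -80/(-3 - 3) + 11 = -80/(-6) + 11 = -80*(-1)/6 + 11 = -10*(-4/3) + 11 = 40/3 + 11 = 73/3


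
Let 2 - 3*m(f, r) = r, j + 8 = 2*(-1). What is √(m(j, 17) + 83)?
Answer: √78 ≈ 8.8318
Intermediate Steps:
j = -10 (j = -8 + 2*(-1) = -8 - 2 = -10)
m(f, r) = ⅔ - r/3
√(m(j, 17) + 83) = √((⅔ - ⅓*17) + 83) = √((⅔ - 17/3) + 83) = √(-5 + 83) = √78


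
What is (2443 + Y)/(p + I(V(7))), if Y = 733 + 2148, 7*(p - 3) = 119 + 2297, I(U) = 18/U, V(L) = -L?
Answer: 37268/2419 ≈ 15.406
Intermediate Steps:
p = 2437/7 (p = 3 + (119 + 2297)/7 = 3 + (⅐)*2416 = 3 + 2416/7 = 2437/7 ≈ 348.14)
Y = 2881
(2443 + Y)/(p + I(V(7))) = (2443 + 2881)/(2437/7 + 18/((-1*7))) = 5324/(2437/7 + 18/(-7)) = 5324/(2437/7 + 18*(-⅐)) = 5324/(2437/7 - 18/7) = 5324/(2419/7) = 5324*(7/2419) = 37268/2419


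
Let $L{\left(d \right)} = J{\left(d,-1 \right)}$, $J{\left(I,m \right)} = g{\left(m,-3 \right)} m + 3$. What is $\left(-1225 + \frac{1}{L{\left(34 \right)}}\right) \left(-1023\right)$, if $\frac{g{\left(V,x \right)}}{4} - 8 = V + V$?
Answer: $\frac{8772566}{7} \approx 1.2532 \cdot 10^{6}$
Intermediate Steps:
$g{\left(V,x \right)} = 32 + 8 V$ ($g{\left(V,x \right)} = 32 + 4 \left(V + V\right) = 32 + 4 \cdot 2 V = 32 + 8 V$)
$J{\left(I,m \right)} = 3 + m \left(32 + 8 m\right)$ ($J{\left(I,m \right)} = \left(32 + 8 m\right) m + 3 = m \left(32 + 8 m\right) + 3 = 3 + m \left(32 + 8 m\right)$)
$L{\left(d \right)} = -21$ ($L{\left(d \right)} = 3 + 8 \left(-1\right) \left(4 - 1\right) = 3 + 8 \left(-1\right) 3 = 3 - 24 = -21$)
$\left(-1225 + \frac{1}{L{\left(34 \right)}}\right) \left(-1023\right) = \left(-1225 + \frac{1}{-21}\right) \left(-1023\right) = \left(-1225 - \frac{1}{21}\right) \left(-1023\right) = \left(- \frac{25726}{21}\right) \left(-1023\right) = \frac{8772566}{7}$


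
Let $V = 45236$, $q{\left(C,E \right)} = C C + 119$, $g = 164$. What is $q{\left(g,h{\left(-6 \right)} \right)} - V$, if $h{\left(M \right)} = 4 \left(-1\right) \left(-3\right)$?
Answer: $-18221$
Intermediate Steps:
$h{\left(M \right)} = 12$ ($h{\left(M \right)} = \left(-4\right) \left(-3\right) = 12$)
$q{\left(C,E \right)} = 119 + C^{2}$ ($q{\left(C,E \right)} = C^{2} + 119 = 119 + C^{2}$)
$q{\left(g,h{\left(-6 \right)} \right)} - V = \left(119 + 164^{2}\right) - 45236 = \left(119 + 26896\right) - 45236 = 27015 - 45236 = -18221$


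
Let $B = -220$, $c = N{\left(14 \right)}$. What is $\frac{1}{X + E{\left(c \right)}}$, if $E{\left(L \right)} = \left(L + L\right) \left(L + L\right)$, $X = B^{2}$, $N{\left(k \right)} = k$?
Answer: $\frac{1}{49184} \approx 2.0332 \cdot 10^{-5}$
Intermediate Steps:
$c = 14$
$X = 48400$ ($X = \left(-220\right)^{2} = 48400$)
$E{\left(L \right)} = 4 L^{2}$ ($E{\left(L \right)} = 2 L 2 L = 4 L^{2}$)
$\frac{1}{X + E{\left(c \right)}} = \frac{1}{48400 + 4 \cdot 14^{2}} = \frac{1}{48400 + 4 \cdot 196} = \frac{1}{48400 + 784} = \frac{1}{49184}$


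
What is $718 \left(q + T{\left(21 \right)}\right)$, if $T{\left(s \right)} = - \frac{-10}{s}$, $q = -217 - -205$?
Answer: $- \frac{173756}{21} \approx -8274.1$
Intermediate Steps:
$q = -12$ ($q = -217 + 205 = -12$)
$T{\left(s \right)} = \frac{10}{s}$
$718 \left(q + T{\left(21 \right)}\right) = 718 \left(-12 + \frac{10}{21}\right) = 718 \left(- \frac{242}{21}\right) = - \frac{173756}{21}$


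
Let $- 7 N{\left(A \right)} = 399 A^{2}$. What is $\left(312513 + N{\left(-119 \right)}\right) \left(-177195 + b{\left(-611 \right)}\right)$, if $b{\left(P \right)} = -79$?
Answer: $87691065936$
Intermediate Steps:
$N{\left(A \right)} = - 57 A^{2}$ ($N{\left(A \right)} = - \frac{399 A^{2}}{7} = - 57 A^{2}$)
$\left(312513 + N{\left(-119 \right)}\right) \left(-177195 + b{\left(-611 \right)}\right) = \left(312513 - 57 \left(-119\right)^{2}\right) \left(-177195 - 79\right) = \left(312513 - 807177\right) \left(-177274\right) = \left(-494664\right) \left(-177274\right) = 87691065936$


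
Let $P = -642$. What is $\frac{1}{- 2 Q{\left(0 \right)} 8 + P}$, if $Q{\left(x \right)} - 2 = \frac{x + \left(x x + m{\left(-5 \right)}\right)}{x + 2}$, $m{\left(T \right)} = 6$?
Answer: $- \frac{1}{722} \approx -0.001385$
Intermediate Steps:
$Q{\left(x \right)} = 2 + \frac{6 + x + x^{2}}{2 + x}$ ($Q{\left(x \right)} = 2 + \frac{x + \left(x x + 6\right)}{x + 2} = 2 + \frac{x + \left(x^{2} + 6\right)}{2 + x} = 2 + \frac{x + \left(6 + x^{2}\right)}{2 + x} = 2 + \frac{6 + x + x^{2}}{2 + x}$)
$\frac{1}{- 2 Q{\left(0 \right)} 8 + P} = \frac{1}{- 2 \frac{10 + 0^{2} + 3 \cdot 0}{2 + 0} \cdot 8 - 642} = \frac{1}{- 2 \frac{10 + 0 + 0}{2} \cdot 8 - 642} = \frac{1}{- 2 \cdot \frac{1}{2} \cdot 10 \cdot 8 - 642} = \frac{1}{\left(-2\right) 5 \cdot 8 - 642} = \frac{1}{\left(-10\right) 8 - 642} = \frac{1}{-80 - 642} = \frac{1}{-722} = - \frac{1}{722}$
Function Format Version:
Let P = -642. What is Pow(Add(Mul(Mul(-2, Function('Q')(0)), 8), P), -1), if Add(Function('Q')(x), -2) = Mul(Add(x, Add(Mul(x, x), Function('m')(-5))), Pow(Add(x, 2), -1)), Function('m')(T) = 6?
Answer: Rational(-1, 722) ≈ -0.0013850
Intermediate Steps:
Function('Q')(x) = Add(2, Mul(Pow(Add(2, x), -1), Add(6, x, Pow(x, 2)))) (Function('Q')(x) = Add(2, Mul(Add(x, Add(Mul(x, x), 6)), Pow(Add(x, 2), -1))) = Add(2, Mul(Add(x, Add(Pow(x, 2), 6)), Pow(Add(2, x), -1))) = Add(2, Mul(Add(x, Add(6, Pow(x, 2))), Pow(Add(2, x), -1))) = Add(2, Mul(Add(6, x, Pow(x, 2)), Pow(Add(2, x), -1))) = Add(2, Mul(Pow(Add(2, x), -1), Add(6, x, Pow(x, 2)))))
Pow(Add(Mul(Mul(-2, Function('Q')(0)), 8), P), -1) = Pow(Add(Mul(Mul(-2, Mul(Pow(Add(2, 0), -1), Add(10, Pow(0, 2), Mul(3, 0)))), 8), -642), -1) = Pow(Add(Mul(Mul(-2, Mul(Pow(2, -1), Add(10, 0, 0))), 8), -642), -1) = Pow(Add(Mul(Mul(-2, Mul(Rational(1, 2), 10)), 8), -642), -1) = Pow(Add(Mul(Mul(-2, 5), 8), -642), -1) = Pow(Add(Mul(-10, 8), -642), -1) = Pow(Add(-80, -642), -1) = Pow(-722, -1) = Rational(-1, 722)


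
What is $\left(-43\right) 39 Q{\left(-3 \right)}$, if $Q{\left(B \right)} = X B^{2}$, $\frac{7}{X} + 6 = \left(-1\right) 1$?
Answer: $15093$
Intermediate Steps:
$X = -1$ ($X = \frac{7}{-6 - 1} = \frac{7}{-7} = 7 \left(- \frac{1}{7}\right) = -1$)
$Q{\left(B \right)} = - B^{2}$
$\left(-43\right) 39 Q{\left(-3 \right)} = \left(-43\right) 39 \left(- \left(-3\right)^{2}\right) = - 1677 \left(\left(-1\right) 9\right) = \left(-1677\right) \left(-9\right) = 15093$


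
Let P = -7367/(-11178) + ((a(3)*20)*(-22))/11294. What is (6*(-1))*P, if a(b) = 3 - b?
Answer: -7367/1863 ≈ -3.9544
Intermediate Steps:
P = 7367/11178 (P = -7367/(-11178) + (((3 - 1*3)*20)*(-22))/11294 = -7367*(-1/11178) + (((3 - 3)*20)*(-22))*(1/11294) = 7367/11178 + ((0*20)*(-22))*(1/11294) = 7367/11178 + (0*(-22))*(1/11294) = 7367/11178 + 0*(1/11294) = 7367/11178 + 0 = 7367/11178 ≈ 0.65906)
(6*(-1))*P = (6*(-1))*(7367/11178) = -6*7367/11178 = -7367/1863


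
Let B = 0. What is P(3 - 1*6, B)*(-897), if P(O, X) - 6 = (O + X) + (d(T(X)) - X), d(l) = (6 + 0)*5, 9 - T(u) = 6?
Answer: -29601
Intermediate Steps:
T(u) = 3 (T(u) = 9 - 1*6 = 9 - 6 = 3)
d(l) = 30 (d(l) = 6*5 = 30)
P(O, X) = 36 + O (P(O, X) = 6 + ((O + X) + (30 - X)) = 6 + (30 + O) = 36 + O)
P(3 - 1*6, B)*(-897) = (36 + (3 - 1*6))*(-897) = (36 + (3 - 6))*(-897) = (36 - 3)*(-897) = 33*(-897) = -29601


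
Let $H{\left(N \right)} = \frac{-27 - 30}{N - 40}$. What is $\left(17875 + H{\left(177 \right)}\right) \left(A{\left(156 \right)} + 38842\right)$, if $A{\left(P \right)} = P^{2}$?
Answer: $\frac{154711423604}{137} \approx 1.1293 \cdot 10^{9}$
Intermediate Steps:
$H{\left(N \right)} = - \frac{57}{-40 + N}$
$\left(17875 + H{\left(177 \right)}\right) \left(A{\left(156 \right)} + 38842\right) = \left(17875 - \frac{57}{-40 + 177}\right) \left(156^{2} + 38842\right) = \left(17875 - \frac{57}{137}\right) \left(24336 + 38842\right) = \left(17875 - \frac{57}{137}\right) 63178 = \frac{2448818}{137} \cdot 63178 = \frac{154711423604}{137}$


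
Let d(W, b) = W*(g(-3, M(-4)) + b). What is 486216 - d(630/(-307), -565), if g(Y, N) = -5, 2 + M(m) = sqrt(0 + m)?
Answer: 148909212/307 ≈ 4.8505e+5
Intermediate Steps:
M(m) = -2 + sqrt(m) (M(m) = -2 + sqrt(0 + m) = -2 + sqrt(m))
d(W, b) = W*(-5 + b)
486216 - d(630/(-307), -565) = 486216 - 630/(-307)*(-5 - 565) = 486216 - 630*(-1/307)*(-570) = 486216 - (-630)*(-570)/307 = 486216 - 1*359100/307 = 486216 - 359100/307 = 148909212/307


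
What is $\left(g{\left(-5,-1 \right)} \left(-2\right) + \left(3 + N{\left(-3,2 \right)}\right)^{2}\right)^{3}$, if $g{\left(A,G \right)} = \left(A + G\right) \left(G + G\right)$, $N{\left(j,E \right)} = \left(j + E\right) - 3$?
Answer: $-12167$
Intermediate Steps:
$N{\left(j,E \right)} = -3 + E + j$ ($N{\left(j,E \right)} = \left(E + j\right) - 3 = -3 + E + j$)
$g{\left(A,G \right)} = 2 G \left(A + G\right)$ ($g{\left(A,G \right)} = \left(A + G\right) 2 G = 2 G \left(A + G\right)$)
$\left(g{\left(-5,-1 \right)} \left(-2\right) + \left(3 + N{\left(-3,2 \right)}\right)^{2}\right)^{3} = \left(2 \left(-1\right) \left(-5 - 1\right) \left(-2\right) + \left(3 - 4\right)^{2}\right)^{3} = \left(2 \left(-1\right) \left(-6\right) \left(-2\right) + \left(3 - 4\right)^{2}\right)^{3} = \left(12 \left(-2\right) + \left(-1\right)^{2}\right)^{3} = \left(-24 + 1\right)^{3} = \left(-23\right)^{3} = -12167$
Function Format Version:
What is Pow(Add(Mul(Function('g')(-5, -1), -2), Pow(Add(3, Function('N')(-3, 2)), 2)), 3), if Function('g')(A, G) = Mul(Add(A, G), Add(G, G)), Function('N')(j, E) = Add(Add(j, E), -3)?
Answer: -12167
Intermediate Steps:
Function('N')(j, E) = Add(-3, E, j) (Function('N')(j, E) = Add(Add(E, j), -3) = Add(-3, E, j))
Function('g')(A, G) = Mul(2, G, Add(A, G)) (Function('g')(A, G) = Mul(Add(A, G), Mul(2, G)) = Mul(2, G, Add(A, G)))
Pow(Add(Mul(Function('g')(-5, -1), -2), Pow(Add(3, Function('N')(-3, 2)), 2)), 3) = Pow(Add(Mul(Mul(2, -1, Add(-5, -1)), -2), Pow(Add(3, Add(-3, 2, -3)), 2)), 3) = Pow(Add(Mul(Mul(2, -1, -6), -2), Pow(Add(3, -4), 2)), 3) = Pow(Add(Mul(12, -2), Pow(-1, 2)), 3) = Pow(Add(-24, 1), 3) = Pow(-23, 3) = -12167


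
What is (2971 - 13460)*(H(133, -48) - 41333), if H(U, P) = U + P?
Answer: 432650272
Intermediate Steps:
H(U, P) = P + U
(2971 - 13460)*(H(133, -48) - 41333) = (2971 - 13460)*((-48 + 133) - 41333) = -10489*(85 - 41333) = -10489*(-41248) = 432650272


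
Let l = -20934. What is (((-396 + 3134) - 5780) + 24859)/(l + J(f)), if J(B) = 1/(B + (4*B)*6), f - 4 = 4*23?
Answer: -52360800/50241599 ≈ -1.0422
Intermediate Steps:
f = 96 (f = 4 + 4*23 = 4 + 92 = 96)
J(B) = 1/(25*B) (J(B) = 1/(B + 24*B) = 1/(25*B))
(((-396 + 3134) - 5780) + 24859)/(l + J(f)) = (((-396 + 3134) - 5780) + 24859)/(-20934 + (1/25)/96) = ((2738 - 5780) + 24859)/(-20934 + (1/25)*(1/96)) = (-3042 + 24859)/(-20934 + 1/2400) = 21817/(-50241599/2400) = 21817*(-2400/50241599) = -52360800/50241599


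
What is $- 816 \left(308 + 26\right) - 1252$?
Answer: $-273796$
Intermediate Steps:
$- 816 \left(308 + 26\right) - 1252 = \left(-816\right) 334 - 1252 = -272544 - 1252 = -273796$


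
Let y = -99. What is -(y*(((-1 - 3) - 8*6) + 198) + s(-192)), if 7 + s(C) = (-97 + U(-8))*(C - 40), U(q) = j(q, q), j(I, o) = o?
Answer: -9899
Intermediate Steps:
U(q) = q
s(C) = 4193 - 105*C (s(C) = -7 + (-97 - 8)*(C - 40) = -7 - 105*(-40 + C) = -7 + (4200 - 105*C) = 4193 - 105*C)
-(y*(((-1 - 3) - 8*6) + 198) + s(-192)) = -(-99*(((-1 - 3) - 8*6) + 198) + (4193 - 105*(-192))) = -(-99*((-4 - 48) + 198) + (4193 + 20160)) = -(-99*(-52 + 198) + 24353) = -(-99*146 + 24353) = -(-14454 + 24353) = -1*9899 = -9899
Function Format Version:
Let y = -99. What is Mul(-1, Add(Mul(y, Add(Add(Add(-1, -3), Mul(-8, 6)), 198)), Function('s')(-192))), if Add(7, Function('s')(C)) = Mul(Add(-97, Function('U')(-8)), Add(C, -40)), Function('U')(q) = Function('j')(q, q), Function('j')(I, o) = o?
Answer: -9899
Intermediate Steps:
Function('U')(q) = q
Function('s')(C) = Add(4193, Mul(-105, C)) (Function('s')(C) = Add(-7, Mul(Add(-97, -8), Add(C, -40))) = Add(-7, Mul(-105, Add(-40, C))) = Add(-7, Add(4200, Mul(-105, C))) = Add(4193, Mul(-105, C)))
Mul(-1, Add(Mul(y, Add(Add(Add(-1, -3), Mul(-8, 6)), 198)), Function('s')(-192))) = Mul(-1, Add(Mul(-99, Add(Add(Add(-1, -3), Mul(-8, 6)), 198)), Add(4193, Mul(-105, -192)))) = Mul(-1, Add(Mul(-99, Add(Add(-4, -48), 198)), Add(4193, 20160))) = Mul(-1, Add(Mul(-99, Add(-52, 198)), 24353)) = Mul(-1, Add(Mul(-99, 146), 24353)) = Mul(-1, Add(-14454, 24353)) = Mul(-1, 9899) = -9899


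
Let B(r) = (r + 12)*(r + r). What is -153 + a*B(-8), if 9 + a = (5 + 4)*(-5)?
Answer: 3303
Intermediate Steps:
a = -54 (a = -9 + (5 + 4)*(-5) = -9 + 9*(-5) = -9 - 45 = -54)
B(r) = 2*r*(12 + r) (B(r) = (12 + r)*(2*r) = 2*r*(12 + r))
-153 + a*B(-8) = -153 - 108*(-8)*(12 - 8) = -153 - 108*(-8)*4 = -153 - 54*(-64) = -153 + 3456 = 3303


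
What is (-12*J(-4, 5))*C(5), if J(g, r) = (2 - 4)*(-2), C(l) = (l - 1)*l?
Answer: -960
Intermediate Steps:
C(l) = l*(-1 + l) (C(l) = (-1 + l)*l = l*(-1 + l))
J(g, r) = 4 (J(g, r) = -2*(-2) = 4)
(-12*J(-4, 5))*C(5) = (-12*4)*(5*(-1 + 5)) = -240*4 = -48*20 = -960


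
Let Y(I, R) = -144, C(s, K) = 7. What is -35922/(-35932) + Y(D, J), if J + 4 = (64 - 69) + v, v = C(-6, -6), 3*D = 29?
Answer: -2569143/17966 ≈ -143.00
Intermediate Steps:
D = 29/3 (D = (⅓)*29 = 29/3 ≈ 9.6667)
v = 7
J = -2 (J = -4 + ((64 - 69) + 7) = -4 + (-5 + 7) = -4 + 2 = -2)
-35922/(-35932) + Y(D, J) = -35922/(-35932) - 144 = -35922*(-1/35932) - 144 = 17961/17966 - 144 = -2569143/17966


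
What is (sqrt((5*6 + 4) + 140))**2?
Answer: 174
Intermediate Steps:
(sqrt((5*6 + 4) + 140))**2 = (sqrt((30 + 4) + 140))**2 = (sqrt(34 + 140))**2 = (sqrt(174))**2 = 174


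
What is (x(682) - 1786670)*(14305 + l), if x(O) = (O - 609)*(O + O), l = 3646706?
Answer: -6176484336078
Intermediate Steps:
x(O) = 2*O*(-609 + O) (x(O) = (-609 + O)*(2*O) = 2*O*(-609 + O))
(x(682) - 1786670)*(14305 + l) = (2*682*(-609 + 682) - 1786670)*(14305 + 3646706) = (2*682*73 - 1786670)*3661011 = (99572 - 1786670)*3661011 = -1687098*3661011 = -6176484336078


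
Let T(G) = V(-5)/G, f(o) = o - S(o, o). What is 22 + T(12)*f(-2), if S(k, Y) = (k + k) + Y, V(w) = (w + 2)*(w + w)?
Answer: 32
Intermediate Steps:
V(w) = 2*w*(2 + w) (V(w) = (2 + w)*(2*w) = 2*w*(2 + w))
S(k, Y) = Y + 2*k (S(k, Y) = 2*k + Y = Y + 2*k)
f(o) = -2*o (f(o) = o - (o + 2*o) = o - 3*o = -2*o)
T(G) = 30/G (T(G) = (2*(-5)*(2 - 5))/G = (2*(-5)*(-3))/G = 30/G)
22 + T(12)*f(-2) = 22 + (30/12)*(-2*(-2)) = 22 + (30*(1/12))*4 = 22 + (5/2)*4 = 22 + 10 = 32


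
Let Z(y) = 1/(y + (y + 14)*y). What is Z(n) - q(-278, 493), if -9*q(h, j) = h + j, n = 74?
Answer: 1415999/59274 ≈ 23.889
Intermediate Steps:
q(h, j) = -h/9 - j/9 (q(h, j) = -(h + j)/9 = -h/9 - j/9)
Z(y) = 1/(y + y*(14 + y)) (Z(y) = 1/(y + (14 + y)*y) = 1/(y + y*(14 + y)))
Z(n) - q(-278, 493) = 1/(74*(15 + 74)) - (-1/9*(-278) - 1/9*493) = (1/74)/89 - (278/9 - 493/9) = (1/74)*(1/89) - 1*(-215/9) = 1/6586 + 215/9 = 1415999/59274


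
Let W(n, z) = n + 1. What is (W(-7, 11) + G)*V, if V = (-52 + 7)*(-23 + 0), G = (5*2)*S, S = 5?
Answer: 45540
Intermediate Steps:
W(n, z) = 1 + n
G = 50 (G = (5*2)*5 = 10*5 = 50)
V = 1035 (V = -45*(-23) = 1035)
(W(-7, 11) + G)*V = ((1 - 7) + 50)*1035 = (-6 + 50)*1035 = 44*1035 = 45540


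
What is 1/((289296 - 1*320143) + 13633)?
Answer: -1/17214 ≈ -5.8092e-5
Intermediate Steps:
1/((289296 - 1*320143) + 13633) = 1/((289296 - 320143) + 13633) = 1/(-30847 + 13633) = 1/(-17214) = -1/17214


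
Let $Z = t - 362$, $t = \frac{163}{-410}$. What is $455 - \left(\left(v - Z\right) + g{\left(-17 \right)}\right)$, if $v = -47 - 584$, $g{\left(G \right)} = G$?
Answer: $\frac{303647}{410} \approx 740.6$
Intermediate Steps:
$t = - \frac{163}{410}$ ($t = 163 \left(- \frac{1}{410}\right) = - \frac{163}{410} \approx -0.39756$)
$Z = - \frac{148583}{410}$ ($Z = - \frac{163}{410} - 362 = - \frac{148583}{410} \approx -362.4$)
$v = -631$
$455 - \left(\left(v - Z\right) + g{\left(-17 \right)}\right) = 455 - \left(\left(-631 - - \frac{148583}{410}\right) - 17\right) = 455 - \left(\left(-631 + \frac{148583}{410}\right) - 17\right) = 455 - \left(- \frac{110127}{410} - 17\right) = 455 - - \frac{117097}{410} = 455 + \frac{117097}{410} = \frac{303647}{410}$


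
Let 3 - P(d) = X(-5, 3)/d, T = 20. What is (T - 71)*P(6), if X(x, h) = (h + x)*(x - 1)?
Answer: -51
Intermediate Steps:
X(x, h) = (-1 + x)*(h + x) (X(x, h) = (h + x)*(-1 + x) = (-1 + x)*(h + x))
P(d) = 3 - 12/d (P(d) = 3 - ((-5)**2 - 1*3 - 1*(-5) + 3*(-5))/d = 3 - (25 - 3 + 5 - 15)/d = 3 - 12/d)
(T - 71)*P(6) = (20 - 71)*(3 - 12/6) = -51*(3 - 12*1/6) = -51*(3 - 2) = -51*1 = -51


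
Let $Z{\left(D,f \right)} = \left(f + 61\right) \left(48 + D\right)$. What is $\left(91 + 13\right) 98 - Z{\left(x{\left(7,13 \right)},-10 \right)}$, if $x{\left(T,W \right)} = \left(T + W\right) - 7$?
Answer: $7081$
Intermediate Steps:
$x{\left(T,W \right)} = -7 + T + W$
$Z{\left(D,f \right)} = \left(48 + D\right) \left(61 + f\right)$ ($Z{\left(D,f \right)} = \left(61 + f\right) \left(48 + D\right) = \left(48 + D\right) \left(61 + f\right)$)
$\left(91 + 13\right) 98 - Z{\left(x{\left(7,13 \right)},-10 \right)} = \left(91 + 13\right) 98 - \left(2928 + 48 \left(-10\right) + 61 \left(-7 + 7 + 13\right) + \left(-7 + 7 + 13\right) \left(-10\right)\right) = 104 \cdot 98 - \left(2928 - 480 + 61 \cdot 13 + 13 \left(-10\right)\right) = 10192 - \left(2928 - 480 + 793 - 130\right) = 10192 - 3111 = 7081$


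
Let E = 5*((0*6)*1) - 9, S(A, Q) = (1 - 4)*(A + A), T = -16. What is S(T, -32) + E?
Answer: 87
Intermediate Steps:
S(A, Q) = -6*A
E = -9 (E = 5*(0*1) - 9 = 5*0 - 9 = 0 - 9 = -9)
S(T, -32) + E = -6*(-16) - 9 = 96 - 9 = 87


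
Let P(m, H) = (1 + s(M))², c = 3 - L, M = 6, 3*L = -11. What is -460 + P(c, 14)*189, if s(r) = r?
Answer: 8801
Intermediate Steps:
L = -11/3 (L = (⅓)*(-11) = -11/3 ≈ -3.6667)
c = 20/3 (c = 3 - 1*(-11/3) = 3 + 11/3 = 20/3 ≈ 6.6667)
P(m, H) = 49 (P(m, H) = (1 + 6)² = 7² = 49)
-460 + P(c, 14)*189 = -460 + 49*189 = -460 + 9261 = 8801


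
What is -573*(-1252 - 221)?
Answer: 844029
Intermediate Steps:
-573*(-1252 - 221) = -573*(-1473) = 844029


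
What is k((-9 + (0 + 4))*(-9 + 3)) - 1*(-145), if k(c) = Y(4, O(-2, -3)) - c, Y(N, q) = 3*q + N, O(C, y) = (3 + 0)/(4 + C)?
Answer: 247/2 ≈ 123.50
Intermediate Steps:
O(C, y) = 3/(4 + C)
Y(N, q) = N + 3*q
k(c) = 17/2 - c (k(c) = (4 + 3*(3/(4 - 2))) - c = (4 + 3*(3/2)) - c = (4 + 9/2) - c = 17/2 - c)
k((-9 + (0 + 4))*(-9 + 3)) - 1*(-145) = (17/2 - (-9 + (0 + 4))*(-9 + 3)) - 1*(-145) = (17/2 - (-9 + 4)*(-6)) + 145 = (17/2 - (-5)*(-6)) + 145 = (17/2 - 1*30) + 145 = (17/2 - 30) + 145 = -43/2 + 145 = 247/2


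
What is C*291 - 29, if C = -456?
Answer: -132725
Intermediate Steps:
C*291 - 29 = -456*291 - 29 = -132696 - 29 = -132725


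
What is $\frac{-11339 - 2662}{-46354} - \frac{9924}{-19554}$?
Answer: $\frac{122298775}{151067686} \approx 0.80956$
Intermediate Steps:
$\frac{-11339 - 2662}{-46354} - \frac{9924}{-19554} = \left(-11339 - 2662\right) \left(- \frac{1}{46354}\right) - - \frac{1654}{3259} = \left(-14001\right) \left(- \frac{1}{46354}\right) + \frac{1654}{3259} = \frac{14001}{46354} + \frac{1654}{3259} = \frac{122298775}{151067686}$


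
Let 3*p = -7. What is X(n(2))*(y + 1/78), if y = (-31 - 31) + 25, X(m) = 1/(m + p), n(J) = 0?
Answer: 2885/182 ≈ 15.852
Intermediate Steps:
p = -7/3 (p = (⅓)*(-7) = -7/3 ≈ -2.3333)
X(m) = 1/(-7/3 + m) (X(m) = 1/(m - 7/3) = 1/(-7/3 + m))
y = -37 (y = -62 + 25 = -37)
X(n(2))*(y + 1/78) = (3/(-7 + 3*0))*(-37 + 1/78) = (3/(-7 + 0))*(-37 + 1/78) = (3/(-7))*(-2885/78) = (3*(-⅐))*(-2885/78) = -3/7*(-2885/78) = 2885/182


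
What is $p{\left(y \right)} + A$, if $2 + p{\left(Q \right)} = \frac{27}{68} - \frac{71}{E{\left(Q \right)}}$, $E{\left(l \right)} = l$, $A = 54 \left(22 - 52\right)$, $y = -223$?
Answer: $- \frac{24585159}{15164} \approx -1621.3$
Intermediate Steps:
$A = -1620$ ($A = 54 \left(-30\right) = -1620$)
$p{\left(Q \right)} = - \frac{109}{68} - \frac{71}{Q}$ ($p{\left(Q \right)} = -2 + \left(\frac{27}{68} - \frac{71}{Q}\right) = - \frac{109}{68} - \frac{71}{Q}$)
$p{\left(y \right)} + A = \left(- \frac{109}{68} - \frac{71}{-223}\right) - 1620 = \left(- \frac{109}{68} - - \frac{71}{223}\right) - 1620 = \left(- \frac{109}{68} + \frac{71}{223}\right) - 1620 = - \frac{19479}{15164} - 1620 = - \frac{24585159}{15164}$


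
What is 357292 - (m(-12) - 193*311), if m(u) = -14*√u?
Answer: 417315 + 28*I*√3 ≈ 4.1732e+5 + 48.497*I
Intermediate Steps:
357292 - (m(-12) - 193*311) = 357292 - (-28*I*√3 - 193*311) = 357292 - (-28*I*√3 - 60023) = 357292 - (-60023 - 28*I*√3) = 357292 + (60023 + 28*I*√3) = 417315 + 28*I*√3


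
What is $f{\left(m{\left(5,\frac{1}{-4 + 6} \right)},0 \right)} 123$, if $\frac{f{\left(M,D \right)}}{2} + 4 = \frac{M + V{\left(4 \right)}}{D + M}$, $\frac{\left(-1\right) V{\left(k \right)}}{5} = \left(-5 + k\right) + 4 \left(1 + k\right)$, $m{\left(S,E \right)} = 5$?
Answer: $-5412$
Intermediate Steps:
$V{\left(k \right)} = 5 - 25 k$ ($V{\left(k \right)} = - 5 \left(\left(-5 + k\right) + 4 \left(1 + k\right)\right) = - 5 \left(\left(-5 + k\right) + \left(4 + 4 k\right)\right) = - 5 \left(-1 + 5 k\right) = 5 - 25 k$)
$f{\left(M,D \right)} = -8 + \frac{2 \left(-95 + M\right)}{D + M}$ ($f{\left(M,D \right)} = -8 + 2 \frac{M + \left(5 - 100\right)}{D + M} = -8 + 2 \frac{M - 95}{D + M} = -8 + 2 \frac{-95 + M}{D + M} = -8 + \frac{2 \left(-95 + M\right)}{D + M}$)
$f{\left(m{\left(5,\frac{1}{-4 + 6} \right)},0 \right)} 123 = \frac{2 \left(-95 - 0 - 15\right)}{0 + 5} \cdot 123 = \frac{2 \left(-95 + 0 - 15\right)}{5} \cdot 123 = 2 \cdot \frac{1}{5} \left(-110\right) 123 = \left(-44\right) 123 = -5412$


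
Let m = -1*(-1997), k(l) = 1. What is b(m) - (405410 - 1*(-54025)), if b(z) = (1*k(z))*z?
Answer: -457438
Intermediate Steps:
m = 1997
b(z) = z (b(z) = (1*1)*z = 1*z = z)
b(m) - (405410 - 1*(-54025)) = 1997 - (405410 - 1*(-54025)) = 1997 - (405410 + 54025) = 1997 - 1*459435 = 1997 - 459435 = -457438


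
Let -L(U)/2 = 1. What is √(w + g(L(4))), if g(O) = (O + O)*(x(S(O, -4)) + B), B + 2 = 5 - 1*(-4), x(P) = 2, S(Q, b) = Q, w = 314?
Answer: √278 ≈ 16.673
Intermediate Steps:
L(U) = -2 (L(U) = -2*1 = -2)
B = 7 (B = -2 + (5 - 1*(-4)) = -2 + (5 + 4) = -2 + 9 = 7)
g(O) = 18*O (g(O) = (O + O)*(2 + 7) = (2*O)*9 = 18*O)
√(w + g(L(4))) = √(314 + 18*(-2)) = √(314 - 36) = √278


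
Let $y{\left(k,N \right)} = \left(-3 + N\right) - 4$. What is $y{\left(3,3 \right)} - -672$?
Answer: $668$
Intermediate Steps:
$y{\left(k,N \right)} = -7 + N$
$y{\left(3,3 \right)} - -672 = \left(-7 + 3\right) - -672 = -4 + 672 = 668$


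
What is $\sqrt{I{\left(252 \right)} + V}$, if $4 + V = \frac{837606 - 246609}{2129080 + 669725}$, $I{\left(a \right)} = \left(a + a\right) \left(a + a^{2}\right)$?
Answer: $\frac{3 \sqrt{3107504816925941285}}{932935} \approx 5668.6$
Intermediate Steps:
$I{\left(a \right)} = 2 a \left(a + a^{2}\right)$
$V = - \frac{3534741}{932935}$ ($V = -4 + \frac{837606 - 246609}{2129080 + 669725} = -4 + \frac{590997}{2798805} = -4 + 590997 \cdot \frac{1}{2798805} = -4 + \frac{196999}{932935} = - \frac{3534741}{932935} \approx -3.7888$)
$\sqrt{I{\left(252 \right)} + V} = \sqrt{2 \cdot 252^{2} \left(1 + 252\right) - \frac{3534741}{932935}} = \sqrt{2 \cdot 63504 \cdot 253 - \frac{3534741}{932935}} = \sqrt{32133024 - \frac{3534741}{932935}} = \sqrt{\frac{29978019210699}{932935}} = \frac{3 \sqrt{3107504816925941285}}{932935}$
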